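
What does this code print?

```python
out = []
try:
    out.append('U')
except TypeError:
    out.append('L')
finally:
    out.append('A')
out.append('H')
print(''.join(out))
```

Execution trace: 'U' (try body, no exception) → 'A' (finally) → 'H' (after the try/except). Output: UAH

Answer: UAH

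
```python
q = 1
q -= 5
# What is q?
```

Trace:
`q = 1` → q = 1
`q -= 5` → q = -4
So q = -4

Answer: -4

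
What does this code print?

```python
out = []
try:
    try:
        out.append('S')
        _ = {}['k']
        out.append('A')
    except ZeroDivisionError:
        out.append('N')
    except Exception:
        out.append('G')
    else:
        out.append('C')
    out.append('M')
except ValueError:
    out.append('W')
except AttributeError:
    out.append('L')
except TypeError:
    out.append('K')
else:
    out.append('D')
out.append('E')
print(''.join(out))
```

Execution trace: 'S' (inner try body) → 'G' (inner except Exception) → 'M' (try body, no exception) → 'D' (else) → 'E' (after the try/except). Output: SGMDE

Answer: SGMDE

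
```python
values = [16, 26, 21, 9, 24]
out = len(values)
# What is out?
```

Trace:
`values = [16, 26, 21, 9, 24]` → values = [16, 26, 21, 9, 24]
`out = len(values)` → out = 5
So out = 5

Answer: 5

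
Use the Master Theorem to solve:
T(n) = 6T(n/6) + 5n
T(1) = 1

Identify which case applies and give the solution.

a=6, b=6, f(n)=5n. log_6(6) = 1. Since c=1 = 1, Case 2 applies: T(n) = Θ(n^log_b(a) · log n) = O(n log n).

Answer: O(n log n) - Case 2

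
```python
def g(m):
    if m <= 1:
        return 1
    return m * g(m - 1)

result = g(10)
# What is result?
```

g(10) = 10 * 9 * 8 * 7 * 6 * 5 * 4 * 3 * 2 * 1 = 3628800

Answer: 3628800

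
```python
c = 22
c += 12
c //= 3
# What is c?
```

Trace:
`c = 22` → c = 22
`c += 12` → c = 34
`c //= 3` → c = 11
So c = 11

Answer: 11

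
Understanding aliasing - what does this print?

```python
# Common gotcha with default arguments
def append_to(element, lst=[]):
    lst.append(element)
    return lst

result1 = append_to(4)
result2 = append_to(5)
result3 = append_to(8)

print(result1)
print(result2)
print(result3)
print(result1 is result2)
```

Key concept: mutable default argument gotcha.
Step by step:
`result1 = append_to(4)` → result1 = [4]
`result2 = append_to(5)` → result1 = [4, 5] (same object as result2); result2 = [4, 5] (same object as result1)
`result3 = append_to(8)` → result1 = [4, 5, 8] (same object as result2, result3); result2 = [4, 5, 8] (same object as result1, result3); result3 = [4, 5, 8] (same object as result1, result2)
`print(result1)` → prints [4, 5, 8]
`print(result2)` → prints [4, 5, 8]
`print(result3)` → prints [4, 5, 8]
`print(result1 is result2)` → prints True

Answer:
[4, 5, 8]
[4, 5, 8]
[4, 5, 8]
True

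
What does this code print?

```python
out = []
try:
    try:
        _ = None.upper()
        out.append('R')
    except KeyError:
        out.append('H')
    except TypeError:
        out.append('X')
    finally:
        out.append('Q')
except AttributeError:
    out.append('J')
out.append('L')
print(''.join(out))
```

Execution trace: 'Q' (finally) → 'J' (outer except AttributeError) → 'L' (after the try/except). Output: QJL

Answer: QJL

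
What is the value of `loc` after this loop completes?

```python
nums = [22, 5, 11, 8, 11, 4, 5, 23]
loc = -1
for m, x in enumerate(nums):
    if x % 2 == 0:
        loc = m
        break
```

First even number index in [22, 5, 11, 8, 11, 4, 5, 23]
`loc` takes the values: -1 → 0

Answer: 0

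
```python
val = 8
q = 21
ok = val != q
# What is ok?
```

Trace:
`val = 8` → val = 8
`q = 21` → q = 21
`ok = val != q` → ok = True
So ok = True

Answer: True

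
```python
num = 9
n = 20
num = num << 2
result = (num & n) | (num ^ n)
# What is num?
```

Trace:
`num = 9` → num = 9
`n = 20` → n = 20
`num = num << 2` → num = 36
`result = (num & n) | (num ^ n)` → result = 52
So num = 36

Answer: 36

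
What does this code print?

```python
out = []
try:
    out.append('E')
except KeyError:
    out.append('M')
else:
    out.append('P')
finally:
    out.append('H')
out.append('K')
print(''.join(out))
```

Execution trace: 'E' (try body, no exception) → 'P' (else) → 'H' (finally) → 'K' (after the try/except). Output: EPHK

Answer: EPHK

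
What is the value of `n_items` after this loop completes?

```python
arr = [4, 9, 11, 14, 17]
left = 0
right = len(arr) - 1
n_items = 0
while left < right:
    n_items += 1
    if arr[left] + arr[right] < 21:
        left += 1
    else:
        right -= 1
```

Steps to find pair summing to 21
`n_items` takes the values: 0 → 1 → 2 → 3 → 4

Answer: 4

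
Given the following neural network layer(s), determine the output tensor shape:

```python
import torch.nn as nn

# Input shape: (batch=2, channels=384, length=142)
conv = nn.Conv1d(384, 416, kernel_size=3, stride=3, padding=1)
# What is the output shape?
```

Input: (2, 384, 142) -> Output: (2, 416, 48)

Answer: (2, 416, 48)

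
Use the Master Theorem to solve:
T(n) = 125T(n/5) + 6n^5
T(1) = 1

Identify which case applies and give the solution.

a=125, b=5, f(n)=6n^5. log_5(125) = 3. Since c=5 > 3 and the regularity condition holds (125(n/5)^5 = (125/5^5)n^5 with 125/5^5 < 1), Case 3 applies: T(n) = Θ(f(n)) = O(n^5).

Answer: O(n^5) - Case 3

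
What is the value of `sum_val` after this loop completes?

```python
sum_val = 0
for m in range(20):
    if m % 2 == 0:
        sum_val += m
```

Sum of even numbers 0 to 19
`sum_val` takes the values: 0 → 2 → 6 → 12 → 20 → 30 → 42 → 56 → 72 → 90

Answer: 90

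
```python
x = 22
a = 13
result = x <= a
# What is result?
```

Trace:
`x = 22` → x = 22
`a = 13` → a = 13
`result = x <= a` → result = False
So result = False

Answer: False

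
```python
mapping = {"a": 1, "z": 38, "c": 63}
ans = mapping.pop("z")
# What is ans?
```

Trace:
`mapping = {"a": 1, "z": 38, "c": 63}` → mapping = {'a': 1, 'z': 38, 'c': 63}
`ans = mapping.pop("z")` → mapping = {'a': 1, 'c': 63}; ans = 38
So ans = 38

Answer: 38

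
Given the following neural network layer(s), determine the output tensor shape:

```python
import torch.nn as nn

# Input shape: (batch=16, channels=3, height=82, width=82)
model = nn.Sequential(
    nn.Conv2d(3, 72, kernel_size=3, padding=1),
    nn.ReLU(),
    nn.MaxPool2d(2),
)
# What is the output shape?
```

Input: (16, 3, 82, 82) -> after Conv2d: (16, 72, 82, 82) -> after ReLU: (16, 72, 82, 82) -> Output: (16, 72, 41, 41)

Answer: (16, 72, 41, 41)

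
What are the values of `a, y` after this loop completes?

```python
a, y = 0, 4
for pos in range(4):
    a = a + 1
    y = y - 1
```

a goes 0→4, y goes 4→0
`a, y` takes the values: (0, 4) → (1, 4) → (1, 3) → (2, 3) → (2, 2) → (3, 2) → (3, 1) → (4, 1) → (4, 0)

Answer: 4, 0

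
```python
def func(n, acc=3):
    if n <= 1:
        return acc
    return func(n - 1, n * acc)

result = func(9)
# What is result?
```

Accumulator trace (n, acc): (9, 3) -> (8, 27) -> (7, 216) -> (6, 1512) -> (5, 9072) -> (4, 45360) -> (3, 181440) -> (2, 544320) -> (1, 1088640) -> return 1088640

Answer: 1088640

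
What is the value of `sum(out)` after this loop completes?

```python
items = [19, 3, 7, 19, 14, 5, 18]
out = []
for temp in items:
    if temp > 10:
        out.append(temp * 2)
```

Sum of doubled values > 10
`out` takes the values: [] → [38] → [38, 38] → [38, 38, 28] → [38, 38, 28, 36]
So `sum(out)` = 140

Answer: 140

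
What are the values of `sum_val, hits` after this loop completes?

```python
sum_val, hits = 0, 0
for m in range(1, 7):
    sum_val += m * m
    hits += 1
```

Sum of squares and count
`sum_val, hits` takes the values: (0, 0) → (1, 0) → (1, 1) → (5, 1) → (5, 2) → (14, 2) → (14, 3) → (30, 3) → (30, 4) → (55, 4) → (55, 5) → (91, 5) → (91, 6)

Answer: 91, 6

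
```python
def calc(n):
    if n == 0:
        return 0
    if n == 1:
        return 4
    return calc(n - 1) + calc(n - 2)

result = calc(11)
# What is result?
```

Build up from base cases: calc(0)=0, calc(1)=4, calc(2)=4, calc(3)=8, calc(4)=12, calc(5)=20, calc(6)=32, ..., calc(11)=356

Answer: 356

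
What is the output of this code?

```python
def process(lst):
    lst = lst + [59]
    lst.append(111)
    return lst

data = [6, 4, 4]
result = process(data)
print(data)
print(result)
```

Key concept: rebinding parameter vs mutation.
Step by step:
`data = [6, 4, 4]` → data = [6, 4, 4]
`result = process(data)` → result = [6, 4, 4, 59, 111]
`print(data)` → prints [6, 4, 4]
`print(result)` → prints [6, 4, 4, 59, 111]

Answer:
[6, 4, 4]
[6, 4, 4, 59, 111]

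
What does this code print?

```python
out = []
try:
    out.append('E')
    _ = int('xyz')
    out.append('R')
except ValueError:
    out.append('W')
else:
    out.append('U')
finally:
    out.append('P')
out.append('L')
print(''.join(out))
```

Execution trace: 'E' (try body) → 'W' (except ValueError) → 'P' (finally) → 'L' (after the try/except). Output: EWPL

Answer: EWPL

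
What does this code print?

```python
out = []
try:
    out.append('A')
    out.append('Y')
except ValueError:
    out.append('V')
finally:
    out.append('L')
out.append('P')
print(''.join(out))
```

Execution trace: 'A' (try body) → 'Y' (try body, no exception) → 'L' (finally) → 'P' (after the try/except). Output: AYLP

Answer: AYLP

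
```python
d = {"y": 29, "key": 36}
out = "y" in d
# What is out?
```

Trace:
`d = {"y": 29, "key": 36}` → d = {'y': 29, 'key': 36}
`out = "y" in d` → out = True
So out = True

Answer: True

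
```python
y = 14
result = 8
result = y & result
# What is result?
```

Trace:
`y = 14` → y = 14
`result = 8` → result = 8
`result = y & result` → result = 8
So result = 8

Answer: 8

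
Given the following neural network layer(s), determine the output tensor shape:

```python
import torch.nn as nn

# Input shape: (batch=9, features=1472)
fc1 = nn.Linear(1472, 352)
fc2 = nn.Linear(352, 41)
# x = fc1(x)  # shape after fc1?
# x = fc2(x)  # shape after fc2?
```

Input: (9, 1472) -> after fc1: (9, 352) -> Output: (9, 41)

Answer: (9, 41)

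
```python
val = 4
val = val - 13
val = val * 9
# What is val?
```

Trace:
`val = 4` → val = 4
`val = val - 13` → val = -9
`val = val * 9` → val = -81
So val = -81

Answer: -81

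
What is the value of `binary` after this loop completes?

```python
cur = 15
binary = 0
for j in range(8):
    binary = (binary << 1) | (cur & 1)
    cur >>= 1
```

Reverse lowest 8 bits of 15
`binary` takes the values: 0 → 1 → 3 → 7 → 15 → 30 → 60 → 120 → 240

Answer: 240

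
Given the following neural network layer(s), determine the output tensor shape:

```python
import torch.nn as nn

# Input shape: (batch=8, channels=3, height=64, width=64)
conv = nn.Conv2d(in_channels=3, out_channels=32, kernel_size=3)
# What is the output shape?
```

Input: (8, 3, 64, 64) -> Output: (8, 32, 62, 62)

Answer: (8, 32, 62, 62)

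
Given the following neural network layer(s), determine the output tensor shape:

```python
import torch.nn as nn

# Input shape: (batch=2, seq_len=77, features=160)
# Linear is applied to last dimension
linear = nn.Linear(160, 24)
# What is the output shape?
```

Input: (2, 77, 160) -> Output: (2, 77, 24)

Answer: (2, 77, 24)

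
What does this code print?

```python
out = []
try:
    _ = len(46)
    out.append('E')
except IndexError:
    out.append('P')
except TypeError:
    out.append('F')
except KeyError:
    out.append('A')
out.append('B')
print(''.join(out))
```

Execution trace: 'F' (except TypeError) → 'B' (after the try/except). Output: FB

Answer: FB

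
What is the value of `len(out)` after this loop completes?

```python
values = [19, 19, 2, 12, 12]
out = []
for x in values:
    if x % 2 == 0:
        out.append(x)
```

Count even numbers in [19, 19, 2, 12, 12]
`out` takes the values: [] → [2] → [2, 12] → [2, 12, 12]
So `len(out)` = 3

Answer: 3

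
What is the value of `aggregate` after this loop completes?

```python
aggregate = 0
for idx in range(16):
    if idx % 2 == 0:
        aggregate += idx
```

Sum of even numbers 0 to 15
`aggregate` takes the values: 0 → 2 → 6 → 12 → 20 → 30 → 42 → 56

Answer: 56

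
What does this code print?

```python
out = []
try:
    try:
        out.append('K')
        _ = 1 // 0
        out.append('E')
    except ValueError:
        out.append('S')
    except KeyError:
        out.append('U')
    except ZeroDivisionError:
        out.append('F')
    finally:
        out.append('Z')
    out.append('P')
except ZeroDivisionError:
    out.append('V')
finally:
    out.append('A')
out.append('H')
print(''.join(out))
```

Execution trace: 'K' (inner try body) → 'F' (inner except ZeroDivisionError) → 'Z' (inner finally) → 'P' (try body, no exception) → 'A' (finally) → 'H' (after the try/except). Output: KFZPAH

Answer: KFZPAH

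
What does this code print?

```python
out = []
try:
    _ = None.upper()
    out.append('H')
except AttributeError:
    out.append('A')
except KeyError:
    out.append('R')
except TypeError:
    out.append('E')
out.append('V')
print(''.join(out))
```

Execution trace: 'A' (except AttributeError) → 'V' (after the try/except). Output: AV

Answer: AV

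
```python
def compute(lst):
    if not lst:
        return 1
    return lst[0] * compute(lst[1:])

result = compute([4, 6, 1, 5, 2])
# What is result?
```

Product over [4, 6, 1, 5, 2] = 4 * 6 * 1 * 5 * 2 = 240

Answer: 240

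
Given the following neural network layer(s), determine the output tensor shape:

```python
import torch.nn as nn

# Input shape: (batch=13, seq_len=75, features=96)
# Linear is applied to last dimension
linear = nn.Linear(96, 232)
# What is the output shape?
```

Input: (13, 75, 96) -> Output: (13, 75, 232)

Answer: (13, 75, 232)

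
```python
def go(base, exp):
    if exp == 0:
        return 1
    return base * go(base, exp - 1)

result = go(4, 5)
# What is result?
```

go(4, 5) = 4 * 4 * 4 * 4 * 4 = 1024

Answer: 1024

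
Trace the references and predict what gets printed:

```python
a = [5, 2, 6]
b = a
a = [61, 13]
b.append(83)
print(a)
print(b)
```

Key concept: rebinding vs mutation: a is rebound to a new list, b still points at the original.
Step by step:
`a = [5, 2, 6]` → a = [5, 2, 6]
`b = a` → b = [5, 2, 6] (same object as a)
`a = [61, 13]` → a = [61, 13]
`b.append(83)` → b = [5, 2, 6, 83]
`print(a)` → prints [61, 13]
`print(b)` → prints [5, 2, 6, 83]

Answer:
[61, 13]
[5, 2, 6, 83]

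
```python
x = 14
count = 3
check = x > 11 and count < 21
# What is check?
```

Trace:
`x = 14` → x = 14
`count = 3` → count = 3
`check = x > 11 and count < 21` → check = True
So check = True

Answer: True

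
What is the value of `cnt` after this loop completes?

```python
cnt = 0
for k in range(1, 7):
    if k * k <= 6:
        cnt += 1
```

Count numbers where k² ≤ 6
`cnt` takes the values: 0 → 1 → 2

Answer: 2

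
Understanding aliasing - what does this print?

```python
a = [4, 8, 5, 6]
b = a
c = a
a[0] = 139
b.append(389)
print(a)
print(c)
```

Key concept: multiple aliases.
Step by step:
`a = [4, 8, 5, 6]` → a = [4, 8, 5, 6]
`b = a` → b = [4, 8, 5, 6] (same object as a)
`c = a` → c = [4, 8, 5, 6] (same object as a, b)
`a[0] = 139` → a = [139, 8, 5, 6] (same object as b, c); b = [139, 8, 5, 6] (same object as a, c); c = [139, 8, 5, 6] (same object as a, b)
`b.append(389)` → a = [139, 8, 5, 6, 389] (same object as b, c); b = [139, 8, 5, 6, 389] (same object as a, c); c = [139, 8, 5, 6, 389] (same object as a, b)
`print(a)` → prints [139, 8, 5, 6, 389]
`print(c)` → prints [139, 8, 5, 6, 389]

Answer:
[139, 8, 5, 6, 389]
[139, 8, 5, 6, 389]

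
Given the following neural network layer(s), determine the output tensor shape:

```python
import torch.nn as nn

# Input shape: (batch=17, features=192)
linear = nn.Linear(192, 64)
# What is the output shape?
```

Input: (17, 192) -> Output: (17, 64)

Answer: (17, 64)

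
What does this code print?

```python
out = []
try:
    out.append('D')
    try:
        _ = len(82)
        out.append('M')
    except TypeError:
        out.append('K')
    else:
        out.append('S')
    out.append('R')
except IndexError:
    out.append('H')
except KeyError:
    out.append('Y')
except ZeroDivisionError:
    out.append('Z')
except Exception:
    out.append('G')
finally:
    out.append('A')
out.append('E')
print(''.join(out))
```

Execution trace: 'D' (try body) → 'K' (inner except TypeError) → 'R' (try body, no exception) → 'A' (finally) → 'E' (after the try/except). Output: DKRAE

Answer: DKRAE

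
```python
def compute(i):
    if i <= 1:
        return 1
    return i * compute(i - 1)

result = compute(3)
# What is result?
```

compute(3) = 3 * 2 * 1 = 6

Answer: 6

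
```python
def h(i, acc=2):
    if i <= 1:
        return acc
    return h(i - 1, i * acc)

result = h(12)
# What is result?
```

Accumulator trace (n, acc): (12, 2) -> (11, 24) -> (10, 264) -> (9, 2640) -> (8, 23760) -> (7, 190080) -> (6, 1330560) -> (5, 7983360) -> (4, 39916800) -> (3, 159667200) -> (2, 479001600) -> (1, 958003200) -> return 958003200

Answer: 958003200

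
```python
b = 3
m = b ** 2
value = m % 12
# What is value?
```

Trace:
`b = 3` → b = 3
`m = b ** 2` → m = 9
`value = m % 12` → value = 9
So value = 9

Answer: 9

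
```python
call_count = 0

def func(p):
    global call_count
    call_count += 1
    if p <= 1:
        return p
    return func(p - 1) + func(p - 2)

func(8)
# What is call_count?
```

Calls(p) = 1 + Calls(p-1) + Calls(p-2); Calls(0)=Calls(1)=1. For p=8 this gives 67.

Answer: 67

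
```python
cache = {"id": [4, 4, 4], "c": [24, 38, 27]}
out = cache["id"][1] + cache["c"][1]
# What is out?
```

Trace:
`cache = {"id": [4, 4, 4], "c": [24, 38, 27]}` → cache = {'id': [4, 4, 4], 'c': [24, 38, 27]}
`out = cache["id"][1] + cache["c"][1]` → out = 42
So out = 42

Answer: 42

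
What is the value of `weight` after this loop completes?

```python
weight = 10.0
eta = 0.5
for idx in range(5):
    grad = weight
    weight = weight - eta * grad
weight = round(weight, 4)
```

Gradient descent: w = 10.0 * (1 - 0.5)^5
`weight` takes the values: 10.0 → 5.0 → 2.5 → 1.25 → 0.625 → 0.3125

Answer: 0.3125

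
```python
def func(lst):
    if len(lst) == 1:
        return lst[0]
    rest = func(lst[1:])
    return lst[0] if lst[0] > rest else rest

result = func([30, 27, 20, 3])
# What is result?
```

Recursive max over [30, 27, 20, 3] = 30

Answer: 30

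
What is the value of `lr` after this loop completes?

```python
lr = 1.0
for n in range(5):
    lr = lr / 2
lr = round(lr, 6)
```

Halving LR 5 times: 1 / 2^5
`lr` takes the values: 1.0 → 0.5 → 0.25 → 0.125 → 0.0625 → 0.03125

Answer: 0.03125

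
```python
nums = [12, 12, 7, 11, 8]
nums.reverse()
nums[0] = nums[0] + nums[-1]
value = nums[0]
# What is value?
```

Trace:
`nums = [12, 12, 7, 11, 8]` → nums = [12, 12, 7, 11, 8]
`nums.reverse()` → nums = [8, 11, 7, 12, 12]
`nums[0] = nums[0] + nums[-1]` → nums = [20, 11, 7, 12, 12]
`value = nums[0]` → value = 20
So value = 20

Answer: 20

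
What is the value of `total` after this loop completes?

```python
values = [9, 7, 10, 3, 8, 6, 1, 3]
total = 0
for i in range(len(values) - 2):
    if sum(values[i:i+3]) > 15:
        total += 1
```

Count windows with sum > 15
`total` takes the values: 0 → 1 → 2 → 3 → 4

Answer: 4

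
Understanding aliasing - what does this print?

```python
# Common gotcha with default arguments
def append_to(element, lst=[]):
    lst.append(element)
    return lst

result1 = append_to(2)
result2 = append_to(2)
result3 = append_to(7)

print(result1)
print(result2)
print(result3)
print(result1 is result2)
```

Key concept: mutable default argument gotcha.
Step by step:
`result1 = append_to(2)` → result1 = [2]
`result2 = append_to(2)` → result1 = [2, 2] (same object as result2); result2 = [2, 2] (same object as result1)
`result3 = append_to(7)` → result1 = [2, 2, 7] (same object as result2, result3); result2 = [2, 2, 7] (same object as result1, result3); result3 = [2, 2, 7] (same object as result1, result2)
`print(result1)` → prints [2, 2, 7]
`print(result2)` → prints [2, 2, 7]
`print(result3)` → prints [2, 2, 7]
`print(result1 is result2)` → prints True

Answer:
[2, 2, 7]
[2, 2, 7]
[2, 2, 7]
True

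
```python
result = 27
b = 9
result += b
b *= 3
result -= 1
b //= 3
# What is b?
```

Trace:
`result = 27` → result = 27
`b = 9` → b = 9
`result += b` → result = 36
`b *= 3` → b = 27
`result -= 1` → result = 35
`b //= 3` → b = 9
So b = 9

Answer: 9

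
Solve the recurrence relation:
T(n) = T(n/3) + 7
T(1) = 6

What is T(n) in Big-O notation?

Each step divides n by 3 and adds 7. After log_3(n) steps we reach T(1)=6. So T(n) = 7·log_3(n) + 6 = O(log n).

Answer: O(log n)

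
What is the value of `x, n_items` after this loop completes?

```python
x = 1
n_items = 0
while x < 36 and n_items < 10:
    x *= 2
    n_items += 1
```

Double until >= 36 or 10 iterations
`x, n_items` takes the values: (1, 0) → (2, 0) → (2, 1) → (4, 1) → (4, 2) → (8, 2) → (8, 3) → (16, 3) → (16, 4) → (32, 4) → (32, 5) → (64, 5) → (64, 6)

Answer: 64, 6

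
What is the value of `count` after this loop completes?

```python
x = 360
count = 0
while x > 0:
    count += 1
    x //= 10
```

Count digits by repeated division by 10
`count` takes the values: 0 → 1 → 2 → 3

Answer: 3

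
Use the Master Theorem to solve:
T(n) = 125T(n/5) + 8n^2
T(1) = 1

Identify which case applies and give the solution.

a=125, b=5, f(n)=8n^2. log_5(125) = 3. Since c=2 < 3, Case 1 applies: T(n) = Θ(n^log_b(a)) = O(n^3).

Answer: O(n^3) - Case 1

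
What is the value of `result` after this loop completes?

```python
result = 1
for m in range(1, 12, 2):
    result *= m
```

Product of 1, 3, 5, ... up to 11
`result` takes the values: 1 → 3 → 15 → 105 → 945 → 10395

Answer: 10395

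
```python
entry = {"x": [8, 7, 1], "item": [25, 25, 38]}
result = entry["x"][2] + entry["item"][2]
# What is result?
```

Trace:
`entry = {"x": [8, 7, 1], "item": [25, 25, 38]}` → entry = {'x': [8, 7, 1], 'item': [25, 25, 38]}
`result = entry["x"][2] + entry["item"][2]` → result = 39
So result = 39

Answer: 39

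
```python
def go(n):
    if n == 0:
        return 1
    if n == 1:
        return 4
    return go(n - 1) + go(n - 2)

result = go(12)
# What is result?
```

Build up from base cases: go(0)=1, go(1)=4, go(2)=5, go(3)=9, go(4)=14, go(5)=23, go(6)=37, ..., go(12)=665

Answer: 665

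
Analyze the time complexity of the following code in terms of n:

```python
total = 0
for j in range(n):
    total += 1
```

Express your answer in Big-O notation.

Each loop level contributes: n. Multiplying the contributions gives O(n).

Answer: O(n)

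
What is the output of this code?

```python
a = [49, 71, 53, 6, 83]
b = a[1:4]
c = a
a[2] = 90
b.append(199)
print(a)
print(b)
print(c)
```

Key concept: slice vs alias.
Step by step:
`a = [49, 71, 53, 6, 83]` → a = [49, 71, 53, 6, 83]
`b = a[1:4]` → b = [71, 53, 6]
`c = a` → c = [49, 71, 53, 6, 83] (same object as a)
`a[2] = 90` → a = [49, 71, 90, 6, 83] (same object as c); c = [49, 71, 90, 6, 83] (same object as a)
`b.append(199)` → b = [71, 53, 6, 199]
`print(a)` → prints [49, 71, 90, 6, 83]
`print(b)` → prints [71, 53, 6, 199]
`print(c)` → prints [49, 71, 90, 6, 83]

Answer:
[49, 71, 90, 6, 83]
[71, 53, 6, 199]
[49, 71, 90, 6, 83]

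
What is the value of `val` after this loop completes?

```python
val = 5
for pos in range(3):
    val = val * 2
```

Multiply by 2, 3 times: 5 * 2^3 = 40
`val` takes the values: 5 → 10 → 20 → 40

Answer: 40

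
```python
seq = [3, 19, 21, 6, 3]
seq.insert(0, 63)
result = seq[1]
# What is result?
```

Trace:
`seq = [3, 19, 21, 6, 3]` → seq = [3, 19, 21, 6, 3]
`seq.insert(0, 63)` → seq = [63, 3, 19, 21, 6, 3]
`result = seq[1]` → result = 3
So result = 3

Answer: 3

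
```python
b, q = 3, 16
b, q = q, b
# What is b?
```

Trace:
`b, q = 3, 16` → b = 3; q = 16
`b, q = q, b` → b = 16; q = 3
So b = 16

Answer: 16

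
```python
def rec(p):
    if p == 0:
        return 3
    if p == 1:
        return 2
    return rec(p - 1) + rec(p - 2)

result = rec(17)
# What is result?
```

Build up from base cases: rec(0)=3, rec(1)=2, rec(2)=5, rec(3)=7, rec(4)=12, rec(5)=19, rec(6)=31, ..., rec(17)=6155

Answer: 6155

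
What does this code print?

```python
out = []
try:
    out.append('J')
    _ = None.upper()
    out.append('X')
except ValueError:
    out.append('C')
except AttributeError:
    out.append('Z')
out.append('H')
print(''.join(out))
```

Execution trace: 'J' (try body) → 'Z' (except AttributeError) → 'H' (after the try/except). Output: JZH

Answer: JZH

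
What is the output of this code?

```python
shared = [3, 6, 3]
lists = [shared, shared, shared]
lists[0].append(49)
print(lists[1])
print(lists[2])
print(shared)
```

Key concept: list of same reference.
Step by step:
`shared = [3, 6, 3]` → shared = [3, 6, 3]
`lists = [shared, shared, shared]` → lists = [[3, 6, 3], [3, 6, 3], [3, 6, 3]]
`lists[0].append(49)` → shared = [3, 6, 3, 49]; lists = [[3, 6, 3, 49], [3, 6, 3, 49], [3, 6, 3, 49]]
`print(lists[1])` → prints [3, 6, 3, 49]
`print(lists[2])` → prints [3, 6, 3, 49]
`print(shared)` → prints [3, 6, 3, 49]

Answer:
[3, 6, 3, 49]
[3, 6, 3, 49]
[3, 6, 3, 49]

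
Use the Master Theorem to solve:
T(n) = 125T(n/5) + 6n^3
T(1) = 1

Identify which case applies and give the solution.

a=125, b=5, f(n)=6n^3. log_5(125) = 3. Since c=3 = 3, Case 2 applies: T(n) = Θ(n^log_b(a) · log n) = O(n^3 log n).

Answer: O(n^3 log n) - Case 2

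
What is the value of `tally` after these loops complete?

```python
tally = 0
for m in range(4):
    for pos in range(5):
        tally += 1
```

4 * 5 = 20
`tally` takes the values: 0 → 1 → 2 → 3 → 4 → 5 → 6 → 7 → 8 → 9 → 10 → 11 → 12 → 13 → 14 → 15 → 16 → 17 → 18 → 19 → 20

Answer: 20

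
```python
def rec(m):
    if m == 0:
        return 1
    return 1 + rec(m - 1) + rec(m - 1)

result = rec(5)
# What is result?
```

rec(m) = 1 + 2·rec(m-1), rec(0)=1. Closed form: (1+1)·2^5 - 1 = 63.

Answer: 63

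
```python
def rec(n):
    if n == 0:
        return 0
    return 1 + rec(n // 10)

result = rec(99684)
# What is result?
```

Count of digits of 99684: 5

Answer: 5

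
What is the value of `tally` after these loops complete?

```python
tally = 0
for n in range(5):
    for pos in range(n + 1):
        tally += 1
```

Triangle: 1 + 2 + ... + 5
`tally` takes the values: 0 → 1 → 2 → 3 → 4 → 5 → 6 → 7 → 8 → 9 → 10 → 11 → 12 → 13 → 14 → 15

Answer: 15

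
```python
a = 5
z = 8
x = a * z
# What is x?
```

Trace:
`a = 5` → a = 5
`z = 8` → z = 8
`x = a * z` → x = 40
So x = 40

Answer: 40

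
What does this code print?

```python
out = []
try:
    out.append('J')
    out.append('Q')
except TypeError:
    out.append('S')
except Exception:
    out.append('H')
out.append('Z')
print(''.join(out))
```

Execution trace: 'J' (try body) → 'Q' (try body, no exception) → 'Z' (after the try/except). Output: JQZ

Answer: JQZ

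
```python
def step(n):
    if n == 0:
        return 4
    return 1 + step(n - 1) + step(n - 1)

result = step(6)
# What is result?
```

step(n) = 1 + 2·step(n-1), step(0)=4. Closed form: (4+1)·2^6 - 1 = 319.

Answer: 319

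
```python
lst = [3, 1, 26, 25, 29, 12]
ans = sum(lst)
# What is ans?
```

Trace:
`lst = [3, 1, 26, 25, 29, 12]` → lst = [3, 1, 26, 25, 29, 12]
`ans = sum(lst)` → ans = 96
So ans = 96

Answer: 96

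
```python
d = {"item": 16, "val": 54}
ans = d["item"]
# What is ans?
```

Trace:
`d = {"item": 16, "val": 54}` → d = {'item': 16, 'val': 54}
`ans = d["item"]` → ans = 16
So ans = 16

Answer: 16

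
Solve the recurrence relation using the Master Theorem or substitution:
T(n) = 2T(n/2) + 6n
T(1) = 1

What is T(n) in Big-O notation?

By Master Theorem: a=2, b=2, f(n)=6n. Since log_2(2) = 1 and f(n) = Θ(n^1), Case 2 applies. T(n) = O(n log n).

Answer: O(n log n)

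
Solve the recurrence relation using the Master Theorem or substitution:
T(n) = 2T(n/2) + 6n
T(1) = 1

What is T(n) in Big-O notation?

By Master Theorem: a=2, b=2, f(n)=6n. Since log_2(2) = 1 and f(n) = Θ(n^1), Case 2 applies. T(n) = O(n log n).

Answer: O(n log n)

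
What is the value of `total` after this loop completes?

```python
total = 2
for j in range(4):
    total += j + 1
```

Start at 2, add 1 to 4 = 12
`total` takes the values: 2 → 3 → 5 → 8 → 12

Answer: 12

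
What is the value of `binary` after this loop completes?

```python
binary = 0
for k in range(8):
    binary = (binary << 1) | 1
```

Build 8 consecutive 1-bits: 0b11111111
`binary` takes the values: 0 → 1 → 3 → 7 → 15 → 31 → 63 → 127 → 255

Answer: 255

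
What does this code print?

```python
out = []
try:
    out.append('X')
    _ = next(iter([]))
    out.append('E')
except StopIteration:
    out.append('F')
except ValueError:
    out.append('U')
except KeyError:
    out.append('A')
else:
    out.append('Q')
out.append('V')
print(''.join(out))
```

Execution trace: 'X' (try body) → 'F' (except StopIteration) → 'V' (after the try/except). Output: XFV

Answer: XFV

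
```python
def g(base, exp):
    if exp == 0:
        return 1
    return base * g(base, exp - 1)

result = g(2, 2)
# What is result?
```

g(2, 2) = 2 * 2 = 4

Answer: 4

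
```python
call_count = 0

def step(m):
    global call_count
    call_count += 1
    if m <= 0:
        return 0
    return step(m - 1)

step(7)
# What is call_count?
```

Linear recursion stepping by 1: 8 calls from m=7 down to ≤0.

Answer: 8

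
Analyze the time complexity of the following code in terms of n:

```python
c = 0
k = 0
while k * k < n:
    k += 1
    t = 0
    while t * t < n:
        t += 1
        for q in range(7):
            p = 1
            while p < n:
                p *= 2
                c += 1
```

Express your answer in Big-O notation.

Each loop level contributes: √n × √n × 1 × log n. Multiplying the contributions gives O(n log n).

Answer: O(n log n)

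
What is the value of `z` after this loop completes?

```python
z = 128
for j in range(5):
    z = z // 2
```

Halve 5 times: 128 // 2^5 = 4
`z` takes the values: 128 → 64 → 32 → 16 → 8 → 4

Answer: 4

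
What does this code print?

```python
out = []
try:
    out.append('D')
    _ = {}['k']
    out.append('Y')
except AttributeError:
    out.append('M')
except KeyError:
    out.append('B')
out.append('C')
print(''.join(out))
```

Execution trace: 'D' (try body) → 'B' (except KeyError) → 'C' (after the try/except). Output: DBC

Answer: DBC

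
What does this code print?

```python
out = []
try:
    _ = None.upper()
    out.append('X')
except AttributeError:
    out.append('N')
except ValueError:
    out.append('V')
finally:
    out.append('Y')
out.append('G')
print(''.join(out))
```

Execution trace: 'N' (except AttributeError) → 'Y' (finally) → 'G' (after the try/except). Output: NYG

Answer: NYG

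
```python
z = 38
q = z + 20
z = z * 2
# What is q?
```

Trace:
`z = 38` → z = 38
`q = z + 20` → q = 58
`z = z * 2` → z = 76
So q = 58

Answer: 58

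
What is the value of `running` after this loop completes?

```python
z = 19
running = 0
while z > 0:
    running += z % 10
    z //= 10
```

Sum digits of 19
`running` takes the values: 0 → 9 → 10

Answer: 10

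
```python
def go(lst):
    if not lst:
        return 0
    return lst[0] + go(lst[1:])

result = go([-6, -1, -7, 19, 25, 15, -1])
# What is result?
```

(-6) + (-1) + (-7) + 19 + 25 + 15 + (-1) + 0 = 44

Answer: 44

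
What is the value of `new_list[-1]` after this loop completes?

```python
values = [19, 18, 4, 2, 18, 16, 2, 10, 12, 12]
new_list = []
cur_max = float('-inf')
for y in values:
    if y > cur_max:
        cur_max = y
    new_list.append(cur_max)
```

Running max ends at 19
`new_list` takes the values: [] → [19] → [19, 19] → [19, 19, 19] → [19, 19, 19, 19] → [19, 19, 19, 19, 19] → [19, 19, 19, 19, 19, 19] → [19, 19, 19, 19, 19, 19, 19] → [19, 19, 19, 19, 19, 19, 19, 19] → [19, 19, 19, 19, 19, 19, 19, 19, 19] → [19, 19, 19, 19, 19, 19, 19, 19, 19, 19]
So `new_list[-1]` = 19

Answer: 19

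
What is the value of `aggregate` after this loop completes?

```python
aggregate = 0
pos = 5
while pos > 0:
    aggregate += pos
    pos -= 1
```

Sum 5 down to 1
`aggregate` takes the values: 0 → 5 → 9 → 12 → 14 → 15

Answer: 15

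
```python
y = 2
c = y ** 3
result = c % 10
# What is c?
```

Trace:
`y = 2` → y = 2
`c = y ** 3` → c = 8
`result = c % 10` → result = 8
So c = 8

Answer: 8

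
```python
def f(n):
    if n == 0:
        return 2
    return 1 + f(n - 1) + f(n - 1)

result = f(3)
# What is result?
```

f(n) = 1 + 2·f(n-1), f(0)=2. Closed form: (2+1)·2^3 - 1 = 23.

Answer: 23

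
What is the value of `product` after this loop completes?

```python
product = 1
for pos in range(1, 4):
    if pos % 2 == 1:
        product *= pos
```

Product of odd numbers 1 to 3
`product` takes the values: 1 → 3

Answer: 3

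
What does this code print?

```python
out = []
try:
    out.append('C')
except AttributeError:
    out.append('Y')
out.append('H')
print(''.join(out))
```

Execution trace: 'C' (try body, no exception) → 'H' (after the try/except). Output: CH

Answer: CH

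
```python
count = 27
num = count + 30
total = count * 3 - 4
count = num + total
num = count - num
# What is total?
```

Trace:
`count = 27` → count = 27
`num = count + 30` → num = 57
`total = count * 3 - 4` → total = 77
`count = num + total` → count = 134
`num = count - num` → num = 77
So total = 77

Answer: 77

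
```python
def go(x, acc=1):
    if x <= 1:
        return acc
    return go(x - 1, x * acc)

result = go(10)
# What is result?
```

Accumulator trace (n, acc): (10, 1) -> (9, 10) -> (8, 90) -> (7, 720) -> (6, 5040) -> (5, 30240) -> (4, 151200) -> (3, 604800) -> (2, 1814400) -> (1, 3628800) -> return 3628800

Answer: 3628800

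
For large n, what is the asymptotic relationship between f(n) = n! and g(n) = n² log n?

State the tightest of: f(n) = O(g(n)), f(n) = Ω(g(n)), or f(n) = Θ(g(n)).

n! vs n² log n: f(n) = Ω(g(n)) but not O(g(n)) — n! grows strictly faster than n² log n.

Answer: f(n) = Ω(g(n)) but not O(g(n)) — n! grows strictly faster than n² log n.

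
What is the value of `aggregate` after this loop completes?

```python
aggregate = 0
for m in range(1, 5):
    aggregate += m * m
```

Sum of squares 1² to 4² = 30
`aggregate` takes the values: 0 → 1 → 5 → 14 → 30

Answer: 30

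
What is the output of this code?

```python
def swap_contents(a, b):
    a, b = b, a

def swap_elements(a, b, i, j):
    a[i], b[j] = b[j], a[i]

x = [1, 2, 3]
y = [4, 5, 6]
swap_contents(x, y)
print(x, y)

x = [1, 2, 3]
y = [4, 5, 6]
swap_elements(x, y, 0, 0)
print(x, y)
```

Key concept: parameter rebinding vs mutation.
Step by step:
`x = [1, 2, 3]` → x = [1, 2, 3]
`y = [4, 5, 6]` → y = [4, 5, 6]
`swap_contents(x, y)` → no visible change to tracked variables
`print(x, y)` → prints [1, 2, 3] [4, 5, 6]
`x = [1, 2, 3]` → x = [1, 2, 3]
`y = [4, 5, 6]` → y = [4, 5, 6]
`swap_elements(x, y, 0, 0)` → x = [4, 2, 3]; y = [1, 5, 6]
`print(x, y)` → prints [4, 2, 3] [1, 5, 6]

Answer:
[1, 2, 3] [4, 5, 6]
[4, 2, 3] [1, 5, 6]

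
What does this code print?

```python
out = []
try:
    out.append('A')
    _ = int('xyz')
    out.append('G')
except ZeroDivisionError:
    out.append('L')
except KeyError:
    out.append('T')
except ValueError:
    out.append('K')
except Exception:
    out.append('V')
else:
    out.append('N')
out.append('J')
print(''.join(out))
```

Execution trace: 'A' (try body) → 'K' (except ValueError) → 'J' (after the try/except). Output: AKJ

Answer: AKJ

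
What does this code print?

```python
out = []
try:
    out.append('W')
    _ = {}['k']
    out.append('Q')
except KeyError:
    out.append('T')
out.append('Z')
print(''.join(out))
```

Execution trace: 'W' (try body) → 'T' (except KeyError) → 'Z' (after the try/except). Output: WTZ

Answer: WTZ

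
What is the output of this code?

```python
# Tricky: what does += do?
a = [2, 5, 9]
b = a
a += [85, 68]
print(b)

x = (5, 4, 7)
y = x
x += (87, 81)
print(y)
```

Key concept: += behavior differs for mutable vs immutable.
Step by step:
`a = [2, 5, 9]` → a = [2, 5, 9]
`b = a` → b = [2, 5, 9] (same object as a)
`a += [85, 68]` → a = [2, 5, 9, 85, 68] (same object as b); b = [2, 5, 9, 85, 68] (same object as a)
`print(b)` → prints [2, 5, 9, 85, 68]
`x = (5, 4, 7)` → x = (5, 4, 7)
`y = x` → y = (5, 4, 7)
`x += (87, 81)` → x = (5, 4, 7, 87, 81)
`print(y)` → prints (5, 4, 7)

Answer:
[2, 5, 9, 85, 68]
(5, 4, 7)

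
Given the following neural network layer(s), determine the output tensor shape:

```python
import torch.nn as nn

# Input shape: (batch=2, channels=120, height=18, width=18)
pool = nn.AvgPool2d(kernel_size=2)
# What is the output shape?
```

Input: (2, 120, 18, 18) -> Output: (2, 120, 9, 9)

Answer: (2, 120, 9, 9)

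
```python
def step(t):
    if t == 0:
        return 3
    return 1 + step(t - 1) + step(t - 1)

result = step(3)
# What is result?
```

step(t) = 1 + 2·step(t-1), step(0)=3. Closed form: (3+1)·2^3 - 1 = 31.

Answer: 31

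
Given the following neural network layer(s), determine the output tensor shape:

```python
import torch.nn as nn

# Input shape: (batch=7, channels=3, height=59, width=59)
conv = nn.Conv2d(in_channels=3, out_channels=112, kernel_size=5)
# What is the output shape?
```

Input: (7, 3, 59, 59) -> Output: (7, 112, 55, 55)

Answer: (7, 112, 55, 55)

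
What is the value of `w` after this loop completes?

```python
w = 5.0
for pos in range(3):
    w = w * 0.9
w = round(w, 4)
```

Exponential decay: 5.0 * 0.9^3
`w` takes the values: 5.0 → 4.5 → 4.05 → 3.645

Answer: 3.645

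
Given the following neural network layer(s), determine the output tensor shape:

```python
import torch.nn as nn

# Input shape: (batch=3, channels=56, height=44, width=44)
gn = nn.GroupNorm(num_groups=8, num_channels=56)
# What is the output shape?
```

Input: (3, 56, 44, 44) -> Output: (3, 56, 44, 44)

Answer: (3, 56, 44, 44)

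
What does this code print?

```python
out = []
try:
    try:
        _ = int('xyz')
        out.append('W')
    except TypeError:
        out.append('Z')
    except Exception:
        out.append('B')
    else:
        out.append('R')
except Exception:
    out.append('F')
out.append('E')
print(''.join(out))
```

Execution trace: 'B' (inner except Exception) → 'E' (after the try/except). Output: BE

Answer: BE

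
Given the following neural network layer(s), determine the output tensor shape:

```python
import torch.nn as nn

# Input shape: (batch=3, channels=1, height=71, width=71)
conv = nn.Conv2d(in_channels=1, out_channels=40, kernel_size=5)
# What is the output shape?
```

Input: (3, 1, 71, 71) -> Output: (3, 40, 67, 67)

Answer: (3, 40, 67, 67)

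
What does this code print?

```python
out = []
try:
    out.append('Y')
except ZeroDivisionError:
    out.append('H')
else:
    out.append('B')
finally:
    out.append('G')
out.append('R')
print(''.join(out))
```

Execution trace: 'Y' (try body, no exception) → 'B' (else) → 'G' (finally) → 'R' (after the try/except). Output: YBGR

Answer: YBGR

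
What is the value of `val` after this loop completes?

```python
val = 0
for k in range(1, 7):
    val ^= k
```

XOR of 1 to 6
`val` takes the values: 0 → 1 → 3 → 0 → 4 → 1 → 7

Answer: 7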